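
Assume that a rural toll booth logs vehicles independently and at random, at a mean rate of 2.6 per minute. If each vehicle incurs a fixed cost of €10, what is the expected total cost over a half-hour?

€780

E[N] = 2.6 × 30 = 78 (a half-hour = 30 minutes); E[cost] = 78 × €10 = €780.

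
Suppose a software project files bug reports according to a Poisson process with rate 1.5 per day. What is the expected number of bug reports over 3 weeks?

E[N] = λt = 1.5 × 21 = 31.5 (3 weeks = 21 days).

31.5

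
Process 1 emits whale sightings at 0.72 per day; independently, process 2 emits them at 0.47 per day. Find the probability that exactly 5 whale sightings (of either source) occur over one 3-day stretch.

0.1361

Independent Poisson processes superpose: combined rate λ = 0.72 + 0.47 = 1.19 per day.
Over the interval, μ = 1.19 × 3 = 3.57 (a 3-day stretch = 3 days).
P(N = 5) = e^(−3.57) · 3.57^5/5! ≈ 0.1361.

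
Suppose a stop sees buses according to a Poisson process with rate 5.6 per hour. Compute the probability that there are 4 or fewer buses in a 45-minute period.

Over the interval, μ = 5.6 × 0.75 = 4.2 (a 45-minute period = 0.75 hours).
P(N ≤ 4) = Σ_{j=0}^{4} e^(−μ) μ^j/j! ≈ 0.5898.

0.5898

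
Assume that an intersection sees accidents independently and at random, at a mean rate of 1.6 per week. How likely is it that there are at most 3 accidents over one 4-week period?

0.1189

Over the interval, μ = 1.6 × 4 = 6.4 (a 4-week period = 4 weeks).
P(N ≤ 3) = Σ_{j=0}^{3} e^(−μ) μ^j/j! ≈ 0.1189.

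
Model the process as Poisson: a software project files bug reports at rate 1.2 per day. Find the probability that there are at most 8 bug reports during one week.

0.5369

Over the interval, μ = 1.2 × 7 = 8.4 (a week = 7 days).
P(N ≤ 8) = Σ_{j=0}^{8} e^(−μ) μ^j/j! ≈ 0.5369.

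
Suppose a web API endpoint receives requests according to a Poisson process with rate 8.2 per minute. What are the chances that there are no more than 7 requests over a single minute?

With mean μ = 8.2 per minute,
P(N ≤ 7) = Σ_{j=0}^{7} e^(−μ) μ^j/j! ≈ 0.4254.

0.4254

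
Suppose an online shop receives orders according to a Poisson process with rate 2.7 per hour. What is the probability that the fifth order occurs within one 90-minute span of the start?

0.3809

Over the interval, μ = 2.7 × 1.5 = 4.05 (a 90-minute span = 1.5 hours).
The fifth arrival falls in the interval iff at least 5 events occur there: P(S_5 ≤ t) = P(N ≥ 5) = 1 − P(N ≤ 4) ≈ 0.3809.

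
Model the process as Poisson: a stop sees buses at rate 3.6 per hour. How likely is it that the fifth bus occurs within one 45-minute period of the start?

0.1371

Over the interval, μ = 3.6 × 0.75 = 2.7 (a 45-minute period = 0.75 hours).
The fifth arrival falls in the interval iff at least 5 events occur there: P(S_5 ≤ t) = P(N ≥ 5) = 1 − P(N ≤ 4) ≈ 0.1371.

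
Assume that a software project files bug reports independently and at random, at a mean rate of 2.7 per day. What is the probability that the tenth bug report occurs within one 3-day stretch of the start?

Over the interval, μ = 2.7 × 3 = 8.1 (a 3-day stretch = 3 days).
The tenth arrival falls in the interval iff at least 10 events occur there: P(S_10 ≤ t) = P(N ≥ 10) = 1 − P(N ≤ 9) ≈ 0.2959.

0.2959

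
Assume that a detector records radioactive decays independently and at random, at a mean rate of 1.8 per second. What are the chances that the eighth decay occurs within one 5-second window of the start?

Over the interval, μ = 1.8 × 5 = 9 (a 5-second window = 5 seconds).
The eighth arrival falls in the interval iff at least 8 events occur there: P(S_8 ≤ t) = P(N ≥ 8) = 1 − P(N ≤ 7) ≈ 0.6761.

0.6761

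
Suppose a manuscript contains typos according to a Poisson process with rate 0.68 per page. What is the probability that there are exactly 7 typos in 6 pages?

0.0631

Over the interval, μ = 0.68 × 6 = 4.08 (6 pages).
P(N = 7) = e^(−μ) μ^7/7! = e^(−4.08) · 4.08^7/5040 ≈ 0.0631.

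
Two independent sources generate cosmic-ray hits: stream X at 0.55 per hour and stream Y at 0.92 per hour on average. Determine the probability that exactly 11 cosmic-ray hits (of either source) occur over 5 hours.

Independent Poisson processes superpose: combined rate λ = 0.55 + 0.92 = 1.47 per hour.
Over the interval, μ = 1.47 × 5 = 7.35 (5 hours).
P(N = 11) = e^(−7.35) · 7.35^11/11! ≈ 0.0544.

0.0544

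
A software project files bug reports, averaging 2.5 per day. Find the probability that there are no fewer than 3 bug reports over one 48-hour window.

Over the interval, μ = 2.5 × 2 = 5 (a 48-hour window = 2 days).
P(N ≥ 3) = 1 − P(N ≤ 2) = 1 − Σ_{j=0}^{2} e^(−μ) μ^j/j! ≈ 0.8753.

0.8753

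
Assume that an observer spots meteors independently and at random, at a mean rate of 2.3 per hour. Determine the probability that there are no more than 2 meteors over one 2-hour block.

Over the interval, μ = 2.3 × 2 = 4.6 (a 2-hour block = 2 hours).
P(N ≤ 2) = Σ_{j=0}^{2} e^(−μ) μ^j/j! ≈ 0.1626.

0.1626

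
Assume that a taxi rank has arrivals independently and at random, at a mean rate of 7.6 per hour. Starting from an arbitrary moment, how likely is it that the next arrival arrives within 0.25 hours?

0.8504

Inter-arrival times are exponential with rate λ = 7.6 per hour.
P(T ≤ 0.25) = 1 − e^(−λt) = 1 − e^(−7.6 × 0.25) = 1 − e^(−1.9) ≈ 0.8504.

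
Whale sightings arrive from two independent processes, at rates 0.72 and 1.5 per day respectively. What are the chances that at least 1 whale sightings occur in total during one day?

Independent Poisson processes superpose: combined rate λ = 0.72 + 1.5 = 2.22 per day.
So μ = 2.22.
P(N ≥ 1) = 1 − P(N ≤ 0) ≈ 0.8914.

0.8914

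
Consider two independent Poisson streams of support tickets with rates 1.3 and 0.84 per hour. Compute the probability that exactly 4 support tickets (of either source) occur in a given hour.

0.1028

Independent Poisson processes superpose: combined rate λ = 1.3 + 0.84 = 2.14 per hour.
So μ = 2.14.
P(N = 4) = e^(−2.14) · 2.14^4/4! ≈ 0.1028.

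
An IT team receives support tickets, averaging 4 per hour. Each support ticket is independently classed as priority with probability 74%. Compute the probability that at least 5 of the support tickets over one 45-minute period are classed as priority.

Thinning: the support tickets that are classed as priority themselves form a Poisson process with rate 0.74 × 4 = 2.96 per hour.
Over the interval, μ = 2.96 × 0.75 = 2.22 (a 45-minute period = 0.75 hours).
P(N ≥ 5) = 1 − P(N ≤ 4) ≈ 0.0747.

0.0747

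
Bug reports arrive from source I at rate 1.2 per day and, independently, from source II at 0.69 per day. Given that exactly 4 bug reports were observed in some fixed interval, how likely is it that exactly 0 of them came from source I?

Given the total, each event is independently from source I with probability p = λ_I/(λ_I+λ_II) = 1.2/1.89 ≈ 0.6349.
So K ~ Binomial(4, 1.2/1.89): P(K = 0) = C(4,0) · (1.2/1.89)^0 · (0.69/1.89)^4 ≈ 0.0178.

0.0178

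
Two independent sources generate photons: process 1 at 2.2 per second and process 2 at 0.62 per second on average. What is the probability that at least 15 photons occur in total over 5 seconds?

0.4402

Independent Poisson processes superpose: combined rate λ = 2.2 + 0.62 = 2.82 per second.
Over the interval, μ = 2.82 × 5 = 14.1 (5 seconds).
P(N ≥ 15) = 1 − P(N ≤ 14) ≈ 0.4402.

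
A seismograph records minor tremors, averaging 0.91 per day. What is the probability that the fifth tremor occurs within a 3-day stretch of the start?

0.1416

Over the interval, μ = 0.91 × 3 = 2.73 (a 3-day stretch = 3 days).
The fifth arrival falls in the interval iff at least 5 events occur there: P(S_5 ≤ t) = P(N ≥ 5) = 1 − P(N ≤ 4) ≈ 0.1416.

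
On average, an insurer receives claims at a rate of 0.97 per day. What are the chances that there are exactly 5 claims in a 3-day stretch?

0.0947

Over the interval, μ = 0.97 × 3 = 2.91 (a 3-day stretch = 3 days).
P(N = 5) = e^(−μ) μ^5/5! = e^(−2.91) · 2.91^5/120 ≈ 0.0947.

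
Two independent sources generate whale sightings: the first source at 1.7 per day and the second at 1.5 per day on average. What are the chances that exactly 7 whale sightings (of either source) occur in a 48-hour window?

Independent Poisson processes superpose: combined rate λ = 1.7 + 1.5 = 3.2 per day.
Over the interval, μ = 3.2 × 2 = 6.4 (a 48-hour window = 2 days).
P(N = 7) = e^(−6.4) · 6.4^7/7! ≈ 0.1450.

0.1450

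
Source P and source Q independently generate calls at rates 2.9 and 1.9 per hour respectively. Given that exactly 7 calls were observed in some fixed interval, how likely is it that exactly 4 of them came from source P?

Given the total, each event is independently from source P with probability p = λ_P/(λ_P+λ_Q) = 2.9/4.8 ≈ 0.6042.
So K ~ Binomial(7, 2.9/4.8): P(K = 4) = C(7,4) · (2.9/4.8)^4 · (1.9/4.8)^3 ≈ 0.2892.

0.2892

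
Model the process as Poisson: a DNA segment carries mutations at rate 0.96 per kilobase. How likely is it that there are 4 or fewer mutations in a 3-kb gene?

0.8350

Over the interval, μ = 0.96 × 3 = 2.88 (a 3-kb gene = 3 kilobases).
P(N ≤ 4) = Σ_{j=0}^{4} e^(−μ) μ^j/j! ≈ 0.8350.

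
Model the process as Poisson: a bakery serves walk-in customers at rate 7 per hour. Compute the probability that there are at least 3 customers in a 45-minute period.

Over the interval, μ = 7 × 0.75 = 5.25 (a 45-minute period = 0.75 hours).
P(N ≥ 3) = 1 − P(N ≤ 2) = 1 − Σ_{j=0}^{2} e^(−μ) μ^j/j! ≈ 0.8949.

0.8949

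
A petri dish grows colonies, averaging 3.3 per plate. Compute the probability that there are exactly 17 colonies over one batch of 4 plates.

0.0583

Over the interval, μ = 3.3 × 4 = 13.2 (a batch of 4 plates = 4 plates).
P(N = 17) = e^(−μ) μ^17/17! = e^(−13.2) · 13.2^17/355687428096000 ≈ 0.0583.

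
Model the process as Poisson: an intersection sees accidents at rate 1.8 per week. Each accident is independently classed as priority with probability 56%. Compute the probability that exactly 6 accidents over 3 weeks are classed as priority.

0.0516

Thinning: the accidents that are classed as priority themselves form a Poisson process with rate 0.56 × 1.8 = 1.008 per week.
Over the interval, μ = 1.008 × 3 = 3.024 (3 weeks).
P(N = 6) = e^(−3.024) · 3.024^6/6! ≈ 0.0516.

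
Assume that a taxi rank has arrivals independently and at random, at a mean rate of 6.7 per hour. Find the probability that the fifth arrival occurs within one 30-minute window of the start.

0.2466

Over the interval, μ = 6.7 × 0.5 = 3.35 (a 30-minute window = 0.5 hours).
The fifth arrival falls in the interval iff at least 5 events occur there: P(S_5 ≤ t) = P(N ≥ 5) = 1 − P(N ≤ 4) ≈ 0.2466.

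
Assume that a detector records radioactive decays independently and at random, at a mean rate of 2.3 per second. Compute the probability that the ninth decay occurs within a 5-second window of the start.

Over the interval, μ = 2.3 × 5 = 11.5 (a 5-second window = 5 seconds).
The ninth arrival falls in the interval iff at least 9 events occur there: P(S_9 ≤ t) = P(N ≥ 9) = 1 − P(N ≤ 8) ≈ 0.8094.

0.8094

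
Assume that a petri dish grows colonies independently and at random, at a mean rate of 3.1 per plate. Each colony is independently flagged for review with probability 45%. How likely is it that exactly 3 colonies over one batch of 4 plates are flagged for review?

0.1092

Thinning: the colonies that are flagged for review themselves form a Poisson process with rate 0.45 × 3.1 = 1.395 per plate.
Over the interval, μ = 1.395 × 4 = 5.58 (a batch of 4 plates = 4 plates).
P(N = 3) = e^(−5.58) · 5.58^3/3! ≈ 0.1092.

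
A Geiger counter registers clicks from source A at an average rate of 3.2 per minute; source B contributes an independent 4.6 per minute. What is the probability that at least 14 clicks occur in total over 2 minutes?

0.6917

Independent Poisson processes superpose: combined rate λ = 3.2 + 4.6 = 7.8 per minute.
Over the interval, μ = 7.8 × 2 = 15.6 (2 minutes).
P(N ≥ 14) = 1 − P(N ≤ 13) ≈ 0.6917.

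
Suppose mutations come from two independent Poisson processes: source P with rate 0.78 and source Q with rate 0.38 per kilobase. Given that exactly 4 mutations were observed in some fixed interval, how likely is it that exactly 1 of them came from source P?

Given the total, each event is independently from source P with probability p = λ_P/(λ_P+λ_Q) = 0.78/1.16 ≈ 0.6724.
So K ~ Binomial(4, 0.78/1.16): P(K = 1) = C(4,1) · (0.78/1.16)^1 · (0.38/1.16)^3 ≈ 0.0946.

0.0946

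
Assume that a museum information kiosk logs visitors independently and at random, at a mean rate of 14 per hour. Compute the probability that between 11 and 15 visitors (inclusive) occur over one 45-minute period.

Over the interval, μ = 14 × 0.75 = 10.5 (a 45-minute period = 0.75 hours).
P(11 ≤ N ≤ 15) = Σ_{j=11}^{15} e^(−10.5) · 10.5^j/j! ≈ 0.4109.

0.4109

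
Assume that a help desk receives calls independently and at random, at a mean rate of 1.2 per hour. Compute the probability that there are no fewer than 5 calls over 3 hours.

Over the interval, μ = 1.2 × 3 = 3.6 (3 hours).
P(N ≥ 5) = 1 − P(N ≤ 4) = 1 − Σ_{j=0}^{4} e^(−μ) μ^j/j! ≈ 0.2936.

0.2936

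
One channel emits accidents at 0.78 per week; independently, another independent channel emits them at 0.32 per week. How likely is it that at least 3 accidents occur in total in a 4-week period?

Independent Poisson processes superpose: combined rate λ = 0.78 + 0.32 = 1.1 per week.
Over the interval, μ = 1.1 × 4 = 4.4 (a 4-week period = 4 weeks).
P(N ≥ 3) = 1 − P(N ≤ 2) ≈ 0.8149.

0.8149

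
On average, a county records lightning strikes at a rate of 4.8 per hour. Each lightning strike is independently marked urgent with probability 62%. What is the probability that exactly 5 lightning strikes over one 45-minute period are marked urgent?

0.0495

Thinning: the lightning strikes that are marked urgent themselves form a Poisson process with rate 0.62 × 4.8 = 2.976 per hour.
Over the interval, μ = 2.976 × 0.75 = 2.232 (a 45-minute period = 0.75 hours).
P(N = 5) = e^(−2.232) · 2.232^5/5! ≈ 0.0495.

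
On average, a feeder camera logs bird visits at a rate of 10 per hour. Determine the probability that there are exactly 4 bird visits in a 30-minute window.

Over the interval, μ = 10 × 0.5 = 5 (a 30-minute window = 0.5 hours).
P(N = 4) = e^(−μ) μ^4/4! = e^(−5) · 5^4/24 ≈ 0.1755.

0.1755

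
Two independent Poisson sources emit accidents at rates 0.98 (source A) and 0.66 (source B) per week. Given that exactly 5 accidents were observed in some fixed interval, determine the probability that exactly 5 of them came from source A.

0.0762

Given the total, each event is independently from source A with probability p = λ_A/(λ_A+λ_B) = 0.98/1.64 ≈ 0.5976.
So K ~ Binomial(5, 0.98/1.64): P(K = 5) = C(5,5) · (0.98/1.64)^5 · (0.66/1.64)^0 ≈ 0.0762.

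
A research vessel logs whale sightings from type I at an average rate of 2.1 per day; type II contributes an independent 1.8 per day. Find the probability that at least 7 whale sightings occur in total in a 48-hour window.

Independent Poisson processes superpose: combined rate λ = 2.1 + 1.8 = 3.9 per day.
Over the interval, μ = 3.9 × 2 = 7.8 (a 48-hour window = 2 days).
P(N ≥ 7) = 1 − P(N ≤ 6) ≈ 0.6616.

0.6616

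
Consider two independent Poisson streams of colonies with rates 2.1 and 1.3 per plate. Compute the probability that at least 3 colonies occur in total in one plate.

0.6603

Independent Poisson processes superpose: combined rate λ = 2.1 + 1.3 = 3.4 per plate.
So μ = 3.4.
P(N ≥ 3) = 1 − P(N ≤ 2) ≈ 0.6603.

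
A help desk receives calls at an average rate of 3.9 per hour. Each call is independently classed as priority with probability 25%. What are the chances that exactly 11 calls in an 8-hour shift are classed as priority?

Thinning: the calls that are classed as priority themselves form a Poisson process with rate 0.25 × 3.9 = 0.975 per hour.
Over the interval, μ = 0.975 × 8 = 7.8 (an 8-hour shift = 8 hours).
P(N = 11) = e^(−7.8) · 7.8^11/11! ≈ 0.0667.

0.0667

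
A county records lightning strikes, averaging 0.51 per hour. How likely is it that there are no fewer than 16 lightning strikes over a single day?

Over the interval, μ = 0.51 × 24 = 12.24 (a day = 24 hours).
P(N ≥ 16) = 1 − P(N ≤ 15) = 1 − Σ_{j=0}^{15} e^(−μ) μ^j/j! ≈ 0.1735.

0.1735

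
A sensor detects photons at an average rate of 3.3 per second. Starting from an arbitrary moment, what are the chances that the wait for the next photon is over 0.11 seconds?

The wait for the next event is exponential with rate λ = 3.3 per second.
P(T > 0.11) = e^(−λt) = e^(−3.3 × 0.11) = e^(−0.363) ≈ 0.6956.

0.6956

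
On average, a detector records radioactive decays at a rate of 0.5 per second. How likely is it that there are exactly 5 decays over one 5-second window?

0.0668

Over the interval, μ = 0.5 × 5 = 2.5 (a 5-second window = 5 seconds).
P(N = 5) = e^(−μ) μ^5/5! = e^(−2.5) · 2.5^5/120 ≈ 0.0668.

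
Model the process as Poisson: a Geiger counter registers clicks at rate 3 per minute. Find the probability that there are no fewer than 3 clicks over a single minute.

0.5768

With mean μ = 3 per minute,
P(N ≥ 3) = 1 − P(N ≤ 2) = 1 − Σ_{j=0}^{2} e^(−μ) μ^j/j! ≈ 0.5768.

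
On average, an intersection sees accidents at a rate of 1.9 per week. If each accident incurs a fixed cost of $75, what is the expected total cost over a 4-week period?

$570

E[N] = 1.9 × 4 = 7.6 (a 4-week period = 4 weeks); E[cost] = 7.6 × $75 = $570.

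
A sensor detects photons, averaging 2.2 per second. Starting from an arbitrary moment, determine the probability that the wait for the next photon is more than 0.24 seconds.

The wait for the next event is exponential with rate λ = 2.2 per second.
P(T > 0.24) = e^(−λt) = e^(−2.2 × 0.24) = e^(−0.528) ≈ 0.5898.

0.5898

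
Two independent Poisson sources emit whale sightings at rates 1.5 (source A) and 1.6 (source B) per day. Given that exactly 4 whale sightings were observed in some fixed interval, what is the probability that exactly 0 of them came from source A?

0.0710

Given the total, each event is independently from source A with probability p = λ_A/(λ_A+λ_B) = 1.5/3.1 ≈ 0.4839.
So K ~ Binomial(4, 1.5/3.1): P(K = 0) = C(4,0) · (1.5/3.1)^0 · (1.6/3.1)^4 ≈ 0.0710.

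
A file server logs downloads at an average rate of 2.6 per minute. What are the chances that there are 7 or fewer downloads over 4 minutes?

Over the interval, μ = 2.6 × 4 = 10.4 (4 minutes).
P(N ≤ 7) = Σ_{j=0}^{7} e^(−μ) μ^j/j! ≈ 0.1863.

0.1863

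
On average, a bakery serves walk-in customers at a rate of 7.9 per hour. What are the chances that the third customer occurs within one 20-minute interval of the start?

Over the interval, μ = 7.9 × 1/3 ≈ 2.63333 (a 20-minute interval = 1/3 hours).
The third arrival falls in the interval iff at least 3 events occur there: P(S_3 ≤ t) = P(N ≥ 3) = 1 − P(N ≤ 2) ≈ 0.4899.

0.4899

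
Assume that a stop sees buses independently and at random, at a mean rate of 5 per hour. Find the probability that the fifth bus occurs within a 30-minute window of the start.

0.1088

Over the interval, μ = 5 × 0.5 = 2.5 (a 30-minute window = 0.5 hours).
The fifth arrival falls in the interval iff at least 5 events occur there: P(S_5 ≤ t) = P(N ≥ 5) = 1 − P(N ≤ 4) ≈ 0.1088.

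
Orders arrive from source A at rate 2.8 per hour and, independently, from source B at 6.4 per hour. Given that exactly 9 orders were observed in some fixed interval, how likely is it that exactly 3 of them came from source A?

Given the total, each event is independently from source A with probability p = λ_A/(λ_A+λ_B) = 2.8/9.2 ≈ 0.3043.
So K ~ Binomial(9, 2.8/9.2): P(K = 3) = C(9,3) · (2.8/9.2)^3 · (6.4/9.2)^6 ≈ 0.2684.

0.2684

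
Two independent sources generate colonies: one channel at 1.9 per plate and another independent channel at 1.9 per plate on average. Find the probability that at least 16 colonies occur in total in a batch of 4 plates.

0.4524

Independent Poisson processes superpose: combined rate λ = 1.9 + 1.9 = 3.8 per plate.
Over the interval, μ = 3.8 × 4 = 15.2 (a batch of 4 plates = 4 plates).
P(N ≥ 16) = 1 − P(N ≤ 15) ≈ 0.4524.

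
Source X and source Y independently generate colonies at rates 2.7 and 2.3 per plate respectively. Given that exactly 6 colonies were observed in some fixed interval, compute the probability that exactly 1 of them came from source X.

Given the total, each event is independently from source X with probability p = λ_X/(λ_X+λ_Y) = 2.7/5 = 0.5400.
So K ~ Binomial(6, 2.7/5): P(K = 1) = C(6,1) · (2.7/5)^1 · (2.3/5)^5 ≈ 0.0667.

0.0667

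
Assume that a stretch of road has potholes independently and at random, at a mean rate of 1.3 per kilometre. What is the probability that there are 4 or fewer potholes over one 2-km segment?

0.8774

Over the interval, μ = 1.3 × 2 = 2.6 (a 2-km segment = 2 kilometres).
P(N ≤ 4) = Σ_{j=0}^{4} e^(−μ) μ^j/j! ≈ 0.8774.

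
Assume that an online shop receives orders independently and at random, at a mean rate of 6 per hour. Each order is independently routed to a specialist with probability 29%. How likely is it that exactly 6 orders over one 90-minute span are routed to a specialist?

Thinning: the orders that are routed to a specialist themselves form a Poisson process with rate 0.29 × 6 = 1.74 per hour.
Over the interval, μ = 1.74 × 1.5 = 2.61 (a 90-minute span = 1.5 hours).
P(N = 6) = e^(−2.61) · 2.61^6/6! ≈ 0.0323.

0.0323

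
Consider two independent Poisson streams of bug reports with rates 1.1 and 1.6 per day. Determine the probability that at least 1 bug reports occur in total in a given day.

Independent Poisson processes superpose: combined rate λ = 1.1 + 1.6 = 2.7 per day.
So μ = 2.7.
P(N ≥ 1) = 1 − P(N ≤ 0) ≈ 0.9328.

0.9328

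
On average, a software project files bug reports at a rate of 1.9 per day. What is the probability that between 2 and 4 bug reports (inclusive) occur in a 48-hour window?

0.5605

Over the interval, μ = 1.9 × 2 = 3.8 (a 48-hour window = 2 days).
P(2 ≤ N ≤ 4) = Σ_{j=2}^{4} e^(−3.8) · 3.8^j/j! ≈ 0.5605.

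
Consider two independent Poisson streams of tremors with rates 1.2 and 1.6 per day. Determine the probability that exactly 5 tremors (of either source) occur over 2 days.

Independent Poisson processes superpose: combined rate λ = 1.2 + 1.6 = 2.8 per day.
Over the interval, μ = 2.8 × 2 = 5.6 (2 days).
P(N = 5) = e^(−5.6) · 5.6^5/5! ≈ 0.1697.

0.1697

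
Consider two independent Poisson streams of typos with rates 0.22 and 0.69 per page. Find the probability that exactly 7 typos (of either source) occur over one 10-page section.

Independent Poisson processes superpose: combined rate λ = 0.22 + 0.69 = 0.91 per page.
Over the interval, μ = 0.91 × 10 = 9.1 (a 10-page section = 10 pages).
P(N = 7) = e^(−9.1) · 9.1^7/7! ≈ 0.1145.

0.1145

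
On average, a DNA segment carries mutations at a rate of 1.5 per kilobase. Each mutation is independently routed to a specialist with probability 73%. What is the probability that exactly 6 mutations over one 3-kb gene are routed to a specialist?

0.0653

Thinning: the mutations that are routed to a specialist themselves form a Poisson process with rate 0.73 × 1.5 = 1.095 per kilobase.
Over the interval, μ = 1.095 × 3 = 3.285 (a 3-kb gene = 3 kilobases).
P(N = 6) = e^(−3.285) · 3.285^6/6! ≈ 0.0653.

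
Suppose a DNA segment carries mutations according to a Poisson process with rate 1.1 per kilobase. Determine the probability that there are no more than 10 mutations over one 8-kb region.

0.7294

Over the interval, μ = 1.1 × 8 = 8.8 (an 8-kb region = 8 kilobases).
P(N ≤ 10) = Σ_{j=0}^{10} e^(−μ) μ^j/j! ≈ 0.7294.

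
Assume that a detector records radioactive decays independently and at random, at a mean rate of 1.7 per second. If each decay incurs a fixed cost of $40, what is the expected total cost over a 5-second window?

E[N] = 1.7 × 5 = 8.5 (a 5-second window = 5 seconds); E[cost] = 8.5 × $40 = $340.

$340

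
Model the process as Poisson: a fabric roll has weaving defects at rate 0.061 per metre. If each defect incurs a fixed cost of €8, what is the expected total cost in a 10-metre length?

E[N] = 0.061 × 10 = 0.61 (a 10-metre length = 10 metres); E[cost] = 0.61 × €8 = €4.88.

€4.88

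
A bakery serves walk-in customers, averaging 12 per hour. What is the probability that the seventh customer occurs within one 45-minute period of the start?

Over the interval, μ = 12 × 0.75 = 9 (a 45-minute period = 0.75 hours).
The seventh arrival falls in the interval iff at least 7 events occur there: P(S_7 ≤ t) = P(N ≥ 7) = 1 − P(N ≤ 6) ≈ 0.7932.

0.7932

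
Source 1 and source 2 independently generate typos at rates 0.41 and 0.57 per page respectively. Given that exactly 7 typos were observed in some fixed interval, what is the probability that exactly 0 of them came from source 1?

0.0225

Given the total, each event is independently from source 1 with probability p = λ_1/(λ_1+λ_2) = 0.41/0.98 ≈ 0.4184.
So K ~ Binomial(7, 0.41/0.98): P(K = 0) = C(7,0) · (0.41/0.98)^0 · (0.57/0.98)^7 ≈ 0.0225.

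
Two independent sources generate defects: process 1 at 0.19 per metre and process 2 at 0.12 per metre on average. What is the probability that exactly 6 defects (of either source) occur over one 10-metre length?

Independent Poisson processes superpose: combined rate λ = 0.19 + 0.12 = 0.31 per metre.
Over the interval, μ = 0.31 × 10 = 3.1 (a 10-metre length = 10 metres).
P(N = 6) = e^(−3.1) · 3.1^6/6! ≈ 0.0555.

0.0555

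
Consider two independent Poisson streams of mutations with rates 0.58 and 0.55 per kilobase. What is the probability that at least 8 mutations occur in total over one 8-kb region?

Independent Poisson processes superpose: combined rate λ = 0.58 + 0.55 = 1.13 per kilobase.
Over the interval, μ = 1.13 × 8 = 9.04 (an 8-kb region = 8 kilobases).
P(N ≥ 8) = 1 − P(N ≤ 7) ≈ 0.6808.

0.6808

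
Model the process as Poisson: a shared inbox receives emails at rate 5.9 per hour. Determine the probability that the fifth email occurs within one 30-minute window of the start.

0.1764

Over the interval, μ = 5.9 × 0.5 = 2.95 (a 30-minute window = 0.5 hours).
The fifth arrival falls in the interval iff at least 5 events occur there: P(S_5 ≤ t) = P(N ≥ 5) = 1 − P(N ≤ 4) ≈ 0.1764.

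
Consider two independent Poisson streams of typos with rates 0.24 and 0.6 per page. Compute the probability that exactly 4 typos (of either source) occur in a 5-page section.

Independent Poisson processes superpose: combined rate λ = 0.24 + 0.6 = 0.84 per page.
Over the interval, μ = 0.84 × 5 = 4.2 (a 5-page section = 5 pages).
P(N = 4) = e^(−4.2) · 4.2^4/4! ≈ 0.1944.

0.1944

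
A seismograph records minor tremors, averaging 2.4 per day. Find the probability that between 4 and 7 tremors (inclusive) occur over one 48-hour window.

0.5924

Over the interval, μ = 2.4 × 2 = 4.8 (a 48-hour window = 2 days).
P(4 ≤ N ≤ 7) = Σ_{j=4}^{7} e^(−4.8) · 4.8^j/j! ≈ 0.5924.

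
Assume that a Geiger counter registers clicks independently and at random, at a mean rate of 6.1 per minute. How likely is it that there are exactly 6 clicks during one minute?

With mean μ = 6.1 per minute,
P(N = 6) = e^(−μ) μ^6/6! = e^(−6.1) · 6.1^6/720 ≈ 0.1605.

0.1605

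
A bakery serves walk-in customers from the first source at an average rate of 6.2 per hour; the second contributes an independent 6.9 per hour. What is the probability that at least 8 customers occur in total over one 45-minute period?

0.7636

Independent Poisson processes superpose: combined rate λ = 6.2 + 6.9 = 13.1 per hour.
Over the interval, μ = 13.1 × 0.75 = 9.825 (a 45-minute period = 0.75 hours).
P(N ≥ 8) = 1 − P(N ≤ 7) ≈ 0.7636.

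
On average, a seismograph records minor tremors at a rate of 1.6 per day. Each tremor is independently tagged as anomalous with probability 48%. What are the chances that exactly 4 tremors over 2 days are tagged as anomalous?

Thinning: the tremors that are tagged as anomalous themselves form a Poisson process with rate 0.48 × 1.6 = 0.768 per day.
Over the interval, μ = 0.768 × 2 = 1.536 (2 days).
P(N = 4) = e^(−1.536) · 1.536^4/4! ≈ 0.0499.

0.0499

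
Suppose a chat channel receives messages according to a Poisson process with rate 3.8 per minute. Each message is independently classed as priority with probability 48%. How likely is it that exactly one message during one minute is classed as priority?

0.2944

Thinning: the messages that are classed as priority themselves form a Poisson process with rate 0.48 × 3.8 = 1.824 per minute.
So μ = 1.824.
P(N = 1) = e^(−1.824) · 1.824^1/1! ≈ 0.2944.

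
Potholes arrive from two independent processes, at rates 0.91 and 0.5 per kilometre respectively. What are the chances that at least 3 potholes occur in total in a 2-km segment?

0.5353

Independent Poisson processes superpose: combined rate λ = 0.91 + 0.5 = 1.41 per kilometre.
Over the interval, μ = 1.41 × 2 = 2.82 (a 2-km segment = 2 kilometres).
P(N ≥ 3) = 1 − P(N ≤ 2) ≈ 0.5353.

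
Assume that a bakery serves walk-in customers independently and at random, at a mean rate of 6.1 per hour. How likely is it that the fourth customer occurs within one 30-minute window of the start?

Over the interval, μ = 6.1 × 0.5 = 3.05 (a 30-minute window = 0.5 hours).
The fourth arrival falls in the interval iff at least 4 events occur there: P(S_4 ≤ t) = P(N ≥ 4) = 1 − P(N ≤ 3) ≈ 0.3640.

0.3640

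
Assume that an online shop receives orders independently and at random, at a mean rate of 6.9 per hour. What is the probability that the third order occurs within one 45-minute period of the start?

Over the interval, μ = 6.9 × 0.75 = 5.175 (a 45-minute period = 0.75 hours).
The third arrival falls in the interval iff at least 3 events occur there: P(S_3 ≤ t) = P(N ≥ 3) = 1 − P(N ≤ 2) ≈ 0.8893.

0.8893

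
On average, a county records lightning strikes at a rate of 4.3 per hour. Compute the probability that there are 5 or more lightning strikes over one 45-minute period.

0.2239

Over the interval, μ = 4.3 × 0.75 = 3.225 (a 45-minute period = 0.75 hours).
P(N ≥ 5) = 1 − P(N ≤ 4) = 1 − Σ_{j=0}^{4} e^(−μ) μ^j/j! ≈ 0.2239.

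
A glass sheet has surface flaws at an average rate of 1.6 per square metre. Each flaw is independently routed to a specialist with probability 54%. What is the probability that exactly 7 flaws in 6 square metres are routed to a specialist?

0.1119

Thinning: the flaws that are routed to a specialist themselves form a Poisson process with rate 0.54 × 1.6 = 0.864 per square metre.
Over the interval, μ = 0.864 × 6 = 5.184 (6 square metres).
P(N = 7) = e^(−5.184) · 5.184^7/7! ≈ 0.1119.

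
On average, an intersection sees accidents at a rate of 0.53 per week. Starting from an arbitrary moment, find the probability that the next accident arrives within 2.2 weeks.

0.6884

Inter-arrival times are exponential with rate λ = 0.53 per week.
P(T ≤ 2.2) = 1 − e^(−λt) = 1 − e^(−0.53 × 2.2) = 1 − e^(−1.166) ≈ 0.6884.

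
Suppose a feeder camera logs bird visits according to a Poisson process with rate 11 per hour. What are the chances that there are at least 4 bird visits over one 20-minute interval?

0.4989

Over the interval, μ = 11 × 1/3 ≈ 3.66667 (a 20-minute interval = 1/3 hours).
P(N ≥ 4) = 1 − P(N ≤ 3) = 1 − Σ_{j=0}^{3} e^(−μ) μ^j/j! ≈ 0.4989.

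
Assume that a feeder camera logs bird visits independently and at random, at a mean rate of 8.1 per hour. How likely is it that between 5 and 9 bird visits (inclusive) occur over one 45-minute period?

0.6357

Over the interval, μ = 8.1 × 0.75 = 6.075 (a 45-minute period = 0.75 hours).
P(5 ≤ N ≤ 9) = Σ_{j=5}^{9} e^(−6.075) · 6.075^j/j! ≈ 0.6357.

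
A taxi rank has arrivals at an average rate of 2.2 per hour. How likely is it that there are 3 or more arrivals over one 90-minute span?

0.6406

Over the interval, μ = 2.2 × 1.5 = 3.3 (a 90-minute span = 1.5 hours).
P(N ≥ 3) = 1 − P(N ≤ 2) = 1 − Σ_{j=0}^{2} e^(−μ) μ^j/j! ≈ 0.6406.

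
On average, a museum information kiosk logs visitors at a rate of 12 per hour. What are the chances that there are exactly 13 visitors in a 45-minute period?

Over the interval, μ = 12 × 0.75 = 9 (a 45-minute period = 0.75 hours).
P(N = 13) = e^(−μ) μ^13/13! = e^(−9) · 9^13/6227020800 ≈ 0.0504.

0.0504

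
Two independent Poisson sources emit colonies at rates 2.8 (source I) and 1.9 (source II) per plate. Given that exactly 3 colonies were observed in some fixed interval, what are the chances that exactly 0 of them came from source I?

0.0661

Given the total, each event is independently from source I with probability p = λ_I/(λ_I+λ_II) = 2.8/4.7 ≈ 0.5957.
So K ~ Binomial(3, 2.8/4.7): P(K = 0) = C(3,0) · (2.8/4.7)^0 · (1.9/4.7)^3 ≈ 0.0661.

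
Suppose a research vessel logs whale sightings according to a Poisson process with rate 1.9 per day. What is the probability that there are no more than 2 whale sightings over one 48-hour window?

0.2689

Over the interval, μ = 1.9 × 2 = 3.8 (a 48-hour window = 2 days).
P(N ≤ 2) = Σ_{j=0}^{2} e^(−μ) μ^j/j! ≈ 0.2689.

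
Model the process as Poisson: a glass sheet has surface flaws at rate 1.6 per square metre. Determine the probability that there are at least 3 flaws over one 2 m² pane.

0.6201

Over the interval, μ = 1.6 × 2 = 3.2 (a 2 m² pane = 2 square metres).
P(N ≥ 3) = 1 − P(N ≤ 2) = 1 − Σ_{j=0}^{2} e^(−μ) μ^j/j! ≈ 0.6201.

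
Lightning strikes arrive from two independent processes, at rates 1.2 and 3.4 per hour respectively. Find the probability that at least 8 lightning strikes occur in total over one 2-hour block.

Independent Poisson processes superpose: combined rate λ = 1.2 + 3.4 = 4.6 per hour.
Over the interval, μ = 4.6 × 2 = 9.2 (a 2-hour block = 2 hours).
P(N ≥ 8) = 1 − P(N ≤ 7) ≈ 0.6990.

0.6990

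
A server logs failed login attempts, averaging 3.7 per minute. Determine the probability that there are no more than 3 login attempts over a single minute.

0.4942

With mean μ = 3.7 per minute,
P(N ≤ 3) = Σ_{j=0}^{3} e^(−μ) μ^j/j! ≈ 0.4942.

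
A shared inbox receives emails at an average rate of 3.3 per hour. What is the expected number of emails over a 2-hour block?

E[N] = λt = 3.3 × 2 = 6.6 (a 2-hour block = 2 hours).

6.6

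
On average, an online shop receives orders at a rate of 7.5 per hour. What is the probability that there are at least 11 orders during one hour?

With mean μ = 7.5 per hour,
P(N ≥ 11) = 1 − P(N ≤ 10) = 1 − Σ_{j=0}^{10} e^(−μ) μ^j/j! ≈ 0.1378.

0.1378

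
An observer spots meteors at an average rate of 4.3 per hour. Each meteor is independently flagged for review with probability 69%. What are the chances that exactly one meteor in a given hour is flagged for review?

0.1527

Thinning: the meteors that are flagged for review themselves form a Poisson process with rate 0.69 × 4.3 = 2.967 per hour.
So μ = 2.967.
P(N = 1) = e^(−2.967) · 2.967^1/1! ≈ 0.1527.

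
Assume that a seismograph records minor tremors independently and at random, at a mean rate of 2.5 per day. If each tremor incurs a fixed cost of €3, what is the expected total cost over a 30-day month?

E[N] = 2.5 × 30 = 75 (a 30-day month = 30 days); E[cost] = 75 × €3 = €225.

€225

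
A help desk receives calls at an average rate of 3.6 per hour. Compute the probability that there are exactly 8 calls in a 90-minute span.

Over the interval, μ = 3.6 × 1.5 = 5.4 (a 90-minute span = 1.5 hours).
P(N = 8) = e^(−μ) μ^8/8! = e^(−5.4) · 5.4^8/40320 ≈ 0.0810.

0.0810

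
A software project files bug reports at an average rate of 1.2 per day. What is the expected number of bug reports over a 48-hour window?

E[N] = λt = 1.2 × 2 = 2.4 (a 48-hour window = 2 days).

2.4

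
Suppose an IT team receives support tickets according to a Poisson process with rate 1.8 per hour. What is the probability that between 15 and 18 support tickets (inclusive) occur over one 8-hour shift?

Over the interval, μ = 1.8 × 8 = 14.4 (an 8-hour shift = 8 hours).
P(15 ≤ N ≤ 18) = Σ_{j=15}^{18} e^(−14.4) · 14.4^j/j! ≈ 0.3311.

0.3311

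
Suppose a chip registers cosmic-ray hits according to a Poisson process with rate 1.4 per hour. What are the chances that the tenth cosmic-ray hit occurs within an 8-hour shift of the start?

Over the interval, μ = 1.4 × 8 = 11.2 (an 8-hour shift = 8 hours).
The tenth arrival falls in the interval iff at least 10 events occur there: P(S_10 ≤ t) = P(N ≥ 10) = 1 − P(N ≤ 9) ≈ 0.6808.

0.6808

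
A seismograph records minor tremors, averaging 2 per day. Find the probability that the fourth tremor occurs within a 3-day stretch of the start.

0.8488

Over the interval, μ = 2 × 3 = 6 (a 3-day stretch = 3 days).
The fourth arrival falls in the interval iff at least 4 events occur there: P(S_4 ≤ t) = P(N ≥ 4) = 1 − P(N ≤ 3) ≈ 0.8488.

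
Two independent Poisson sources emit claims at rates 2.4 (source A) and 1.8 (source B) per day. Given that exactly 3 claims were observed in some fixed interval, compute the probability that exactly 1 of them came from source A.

0.3149

Given the total, each event is independently from source A with probability p = λ_A/(λ_A+λ_B) = 2.4/4.2 ≈ 0.5714.
So K ~ Binomial(3, 2.4/4.2): P(K = 1) = C(3,1) · (2.4/4.2)^1 · (1.8/4.2)^2 ≈ 0.3149.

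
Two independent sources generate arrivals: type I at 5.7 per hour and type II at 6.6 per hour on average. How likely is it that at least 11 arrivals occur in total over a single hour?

0.6834

Independent Poisson processes superpose: combined rate λ = 5.7 + 6.6 = 12.3 per hour.
So μ = 12.3.
P(N ≥ 11) = 1 − P(N ≤ 10) ≈ 0.6834.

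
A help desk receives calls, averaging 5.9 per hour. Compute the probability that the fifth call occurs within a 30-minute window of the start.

0.1764

Over the interval, μ = 5.9 × 0.5 = 2.95 (a 30-minute window = 0.5 hours).
The fifth arrival falls in the interval iff at least 5 events occur there: P(S_5 ≤ t) = P(N ≥ 5) = 1 − P(N ≤ 4) ≈ 0.1764.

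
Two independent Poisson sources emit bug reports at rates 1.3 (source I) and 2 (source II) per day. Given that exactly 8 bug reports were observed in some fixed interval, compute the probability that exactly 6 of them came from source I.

Given the total, each event is independently from source I with probability p = λ_I/(λ_I+λ_II) = 1.3/3.3 ≈ 0.3939.
So K ~ Binomial(8, 1.3/3.3): P(K = 6) = C(8,6) · (1.3/3.3)^6 · (2/3.3)^2 ≈ 0.0384.

0.0384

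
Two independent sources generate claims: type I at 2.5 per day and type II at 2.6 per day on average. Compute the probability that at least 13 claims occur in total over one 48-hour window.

0.2278

Independent Poisson processes superpose: combined rate λ = 2.5 + 2.6 = 5.1 per day.
Over the interval, μ = 5.1 × 2 = 10.2 (a 48-hour window = 2 days).
P(N ≥ 13) = 1 − P(N ≤ 12) ≈ 0.2278.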